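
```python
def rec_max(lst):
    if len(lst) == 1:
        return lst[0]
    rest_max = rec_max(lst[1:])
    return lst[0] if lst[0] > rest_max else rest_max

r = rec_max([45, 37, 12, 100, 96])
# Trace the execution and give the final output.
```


rec_max([45, 37, 12, 100, 96])
= compare 45 with rec_max([37, 12, 100, 96])
= compare 37 with rec_max([12, 100, 96])
= compare 12 with rec_max([100, 96])
= compare 100 with rec_max([96])
Base: rec_max([96]) = 96
compare 100 with 96: max = 100
compare 12 with 100: max = 100
compare 37 with 100: max = 100
compare 45 with 100: max = 100
= 100


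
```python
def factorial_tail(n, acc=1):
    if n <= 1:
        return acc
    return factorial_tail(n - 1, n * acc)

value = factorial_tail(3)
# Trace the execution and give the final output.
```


factorial_tail(3, 1)
= factorial_tail(2, 3 * 1) = factorial_tail(2, 3)
= factorial_tail(1, 2 * 3) = factorial_tail(1, 6)
n <= 1, return acc = 6


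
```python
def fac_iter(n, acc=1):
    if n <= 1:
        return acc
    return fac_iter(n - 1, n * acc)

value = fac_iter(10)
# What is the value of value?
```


fac_iter(10, 1)
= fac_iter(9, 10 * 1) = fac_iter(9, 10)
= fac_iter(8, 9 * 10) = fac_iter(8, 90)
= fac_iter(7, 8 * 90) = fac_iter(7, 720)
= fac_iter(6, 7 * 720) = fac_iter(6, 5040)
= fac_iter(5, 6 * 5040) = fac_iter(5, 30240)
= fac_iter(4, 5 * 30240) = fac_iter(4, 151200)
= fac_iter(3, 4 * 151200) = fac_iter(3, 604800)
= fac_iter(2, 3 * 604800) = fac_iter(2, 1814400)
= fac_iter(1, 2 * 1814400) = fac_iter(1, 3628800)
n <= 1, return acc = 3628800


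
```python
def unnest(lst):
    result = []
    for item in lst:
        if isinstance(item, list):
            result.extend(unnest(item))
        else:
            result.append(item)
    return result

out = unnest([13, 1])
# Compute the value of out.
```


unnest([13, 1])
Processing each element:
  13 is not a list -> append 13
  1 is not a list -> append 1
= [13, 1]


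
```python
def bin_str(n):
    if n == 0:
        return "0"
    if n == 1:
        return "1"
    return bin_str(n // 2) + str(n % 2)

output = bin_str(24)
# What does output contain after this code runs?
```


bin_str(24)
= bin_str(12) + "0"
= bin_str(6) + "0" + "0"
= bin_str(3) + "0" + "0" + "0"
= bin_str(1) + "1" + "0" + "0" + "0"
= "1" + "1" + "0" + "0" + "0"
= "11000"


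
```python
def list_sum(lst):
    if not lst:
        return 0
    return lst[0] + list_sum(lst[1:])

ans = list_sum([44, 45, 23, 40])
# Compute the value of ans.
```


list_sum([44, 45, 23, 40])
= 44 + list_sum([45, 23, 40])
= 44 + 45 + list_sum([23, 40])
= 44 + 45 + 23 + list_sum([40])
= 44 + 45 + 23 + 40 + list_sum([])
= 44 + 45 + 23 + 40 + 0
= 152


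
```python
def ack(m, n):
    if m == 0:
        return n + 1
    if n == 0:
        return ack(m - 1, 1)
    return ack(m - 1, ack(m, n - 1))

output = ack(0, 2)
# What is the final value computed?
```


ack(0, 2)
m == 0: return 2 + 1 = 3
= 3


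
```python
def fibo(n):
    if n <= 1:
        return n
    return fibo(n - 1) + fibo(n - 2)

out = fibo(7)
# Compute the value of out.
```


fibo(7)
= fibo(6) + fibo(5)
= (fibo(5) + fibo(4)) + fibo(5)
Computing bottom-up: fibo(0)=0, fibo(1)=1, fibo(2)=1, fibo(3)=2, fibo(4)=3, fibo(5)=5, fibo(6)=8, fibo(7)=13
= 13


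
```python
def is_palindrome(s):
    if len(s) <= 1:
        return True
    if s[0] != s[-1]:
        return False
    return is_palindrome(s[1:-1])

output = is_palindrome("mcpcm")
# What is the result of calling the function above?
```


is_palindrome("mcpcm")
"mcpcm": s[0]='m' == s[-1]='m' -> is_palindrome("cpc")
"cpc": s[0]='c' == s[-1]='c' -> is_palindrome("p")
"p": len <= 1 -> True
= True


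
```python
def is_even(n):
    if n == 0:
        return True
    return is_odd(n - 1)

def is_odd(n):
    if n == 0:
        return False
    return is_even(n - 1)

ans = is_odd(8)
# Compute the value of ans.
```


is_odd(8)
= is_even(7)
= is_odd(6)
= is_even(5)
= is_odd(4)
= is_even(3)
= is_odd(2)
= is_even(1)
= is_odd(0)
n == 0: return False
= False


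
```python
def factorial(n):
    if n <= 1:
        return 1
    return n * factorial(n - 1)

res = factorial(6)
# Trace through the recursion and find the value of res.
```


factorial(6)
= 6 * factorial(5)
= 6 * 5 * factorial(4)
= 6 * 5 * 4 * factorial(3)
= 6 * 5 * 4 * 3 * factorial(2)
= 6 * 5 * 4 * 3 * 2 * factorial(1)
= 6 * 5 * 4 * 3 * 2 * 1
= 720


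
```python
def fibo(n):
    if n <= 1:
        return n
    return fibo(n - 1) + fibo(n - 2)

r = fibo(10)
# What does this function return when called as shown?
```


fibo(10)
= fibo(9) + fibo(8)
= (fibo(8) + fibo(7)) + fibo(8)
Computing bottom-up: fibo(0)=0, fibo(1)=1, fibo(2)=1, fibo(3)=2, fibo(4)=3, fibo(5)=5, fibo(6)=8, fibo(7)=13, fibo(8)=21, fibo(9)=34, fibo(10)=55
= 55


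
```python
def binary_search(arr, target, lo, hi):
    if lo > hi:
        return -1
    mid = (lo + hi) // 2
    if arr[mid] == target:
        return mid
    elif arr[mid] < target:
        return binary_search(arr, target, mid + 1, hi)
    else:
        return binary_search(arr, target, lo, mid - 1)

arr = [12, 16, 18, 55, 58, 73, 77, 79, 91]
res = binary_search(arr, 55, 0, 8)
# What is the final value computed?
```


binary_search(arr, 55, 0, 8)
lo=0, hi=8, mid=4, arr[mid]=58
58 > 55, search left half
lo=0, hi=3, mid=1, arr[mid]=16
16 < 55, search right half
lo=2, hi=3, mid=2, arr[mid]=18
18 < 55, search right half
lo=3, hi=3, mid=3, arr[mid]=55
arr[3] == 55, found at index 3
= 3


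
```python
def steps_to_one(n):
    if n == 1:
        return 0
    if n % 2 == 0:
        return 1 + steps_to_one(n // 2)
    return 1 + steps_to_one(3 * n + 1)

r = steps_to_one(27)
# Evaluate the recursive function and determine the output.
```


steps_to_one(27)
27 is odd -> 3*27+1 = 82 -> steps_to_one(82)
82 is even -> steps_to_one(41)
41 is odd -> 3*41+1 = 124 -> steps_to_one(124)
124 is even -> steps_to_one(62)
62 is even -> steps_to_one(31)
31 is odd -> 3*31+1 = 94 -> steps_to_one(94)
94 is even -> steps_to_one(47)
47 is odd -> 3*47+1 = 142 -> steps_to_one(142)
142 is even -> steps_to_one(71)
71 is odd -> 3*71+1 = 214 -> steps_to_one(214)
214 is even -> steps_to_one(107)
107 is odd -> 3*107+1 = 322 -> steps_to_one(322)
322 is even -> steps_to_one(161)
161 is odd -> 3*161+1 = 484 -> steps_to_one(484)
484 is even -> steps_to_one(242)
242 is even -> steps_to_one(121)
121 is odd -> 3*121+1 = 364 -> steps_to_one(364)
364 is even -> steps_to_one(182)
182 is even -> steps_to_one(91)
91 is odd -> 3*91+1 = 274 -> steps_to_one(274)
274 is even -> steps_to_one(137)
137 is odd -> 3*137+1 = 412 -> steps_to_one(412)
412 is even -> steps_to_one(206)
206 is even -> steps_to_one(103)
103 is odd -> 3*103+1 = 310 -> steps_to_one(310)
310 is even -> steps_to_one(155)
155 is odd -> 3*155+1 = 466 -> steps_to_one(466)
466 is even -> steps_to_one(233)
233 is odd -> 3*233+1 = 700 -> steps_to_one(700)
700 is even -> steps_to_one(350)
350 is even -> steps_to_one(175)
175 is odd -> 3*175+1 = 526 -> steps_to_one(526)
526 is even -> steps_to_one(263)
263 is odd -> 3*263+1 = 790 -> steps_to_one(790)
790 is even -> steps_to_one(395)
395 is odd -> 3*395+1 = 1186 -> steps_to_one(1186)
1186 is even -> steps_to_one(593)
593 is odd -> 3*593+1 = 1780 -> steps_to_one(1780)
1780 is even -> steps_to_one(890)
890 is even -> steps_to_one(445)
445 is odd -> 3*445+1 = 1336 -> steps_to_one(1336)
1336 is even -> steps_to_one(668)
668 is even -> steps_to_one(334)
334 is even -> steps_to_one(167)
167 is odd -> 3*167+1 = 502 -> steps_to_one(502)
502 is even -> steps_to_one(251)
251 is odd -> 3*251+1 = 754 -> steps_to_one(754)
754 is even -> steps_to_one(377)
377 is odd -> 3*377+1 = 1132 -> steps_to_one(1132)
1132 is even -> steps_to_one(566)
566 is even -> steps_to_one(283)
283 is odd -> 3*283+1 = 850 -> steps_to_one(850)
850 is even -> steps_to_one(425)
425 is odd -> 3*425+1 = 1276 -> steps_to_one(1276)
1276 is even -> steps_to_one(638)
638 is even -> steps_to_one(319)
319 is odd -> 3*319+1 = 958 -> steps_to_one(958)
958 is even -> steps_to_one(479)
479 is odd -> 3*479+1 = 1438 -> steps_to_one(1438)
1438 is even -> steps_to_one(719)
719 is odd -> 3*719+1 = 2158 -> steps_to_one(2158)
2158 is even -> steps_to_one(1079)
1079 is odd -> 3*1079+1 = 3238 -> steps_to_one(3238)
3238 is even -> steps_to_one(1619)
1619 is odd -> 3*1619+1 = 4858 -> steps_to_one(4858)
4858 is even -> steps_to_one(2429)
2429 is odd -> 3*2429+1 = 7288 -> steps_to_one(7288)
7288 is even -> steps_to_one(3644)
3644 is even -> steps_to_one(1822)
1822 is even -> steps_to_one(911)
911 is odd -> 3*911+1 = 2734 -> steps_to_one(2734)
2734 is even -> steps_to_one(1367)
1367 is odd -> 3*1367+1 = 4102 -> steps_to_one(4102)
4102 is even -> steps_to_one(2051)
2051 is odd -> 3*2051+1 = 6154 -> steps_to_one(6154)
6154 is even -> steps_to_one(3077)
3077 is odd -> 3*3077+1 = 9232 -> steps_to_one(9232)
9232 is even -> steps_to_one(4616)
4616 is even -> steps_to_one(2308)
2308 is even -> steps_to_one(1154)
1154 is even -> steps_to_one(577)
577 is odd -> 3*577+1 = 1732 -> steps_to_one(1732)
1732 is even -> steps_to_one(866)
866 is even -> steps_to_one(433)
433 is odd -> 3*433+1 = 1300 -> steps_to_one(1300)
1300 is even -> steps_to_one(650)
650 is even -> steps_to_one(325)
325 is odd -> 3*325+1 = 976 -> steps_to_one(976)
976 is even -> steps_to_one(488)
488 is even -> steps_to_one(244)
244 is even -> steps_to_one(122)
122 is even -> steps_to_one(61)
61 is odd -> 3*61+1 = 184 -> steps_to_one(184)
184 is even -> steps_to_one(92)
92 is even -> steps_to_one(46)
46 is even -> steps_to_one(23)
23 is odd -> 3*23+1 = 70 -> steps_to_one(70)
70 is even -> steps_to_one(35)
35 is odd -> 3*35+1 = 106 -> steps_to_one(106)
106 is even -> steps_to_one(53)
53 is odd -> 3*53+1 = 160 -> steps_to_one(160)
160 is even -> steps_to_one(80)
80 is even -> steps_to_one(40)
40 is even -> steps_to_one(20)
20 is even -> steps_to_one(10)
10 is even -> steps_to_one(5)
5 is odd -> 3*5+1 = 16 -> steps_to_one(16)
16 is even -> steps_to_one(8)
8 is even -> steps_to_one(4)
4 is even -> steps_to_one(2)
2 is even -> steps_to_one(1)
Reached 1 after 111 steps
= 111


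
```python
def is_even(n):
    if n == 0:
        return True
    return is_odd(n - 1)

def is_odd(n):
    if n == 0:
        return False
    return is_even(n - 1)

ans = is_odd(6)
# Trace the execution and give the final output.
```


is_odd(6)
= is_even(5)
= is_odd(4)
= is_even(3)
= is_odd(2)
= is_even(1)
= is_odd(0)
n == 0: return False
= False


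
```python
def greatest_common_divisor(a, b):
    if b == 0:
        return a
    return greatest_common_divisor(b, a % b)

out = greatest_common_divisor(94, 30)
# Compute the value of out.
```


greatest_common_divisor(94, 30)
= greatest_common_divisor(30, 94 % 30) = greatest_common_divisor(30, 4)
= greatest_common_divisor(4, 30 % 4) = greatest_common_divisor(4, 2)
= greatest_common_divisor(2, 4 % 2) = greatest_common_divisor(2, 0)
b == 0, return a = 2


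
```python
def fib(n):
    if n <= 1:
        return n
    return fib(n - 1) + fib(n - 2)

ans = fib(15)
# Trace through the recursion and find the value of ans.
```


fib(15)
= fib(14) + fib(13)
= (fib(13) + fib(12)) + fib(13)
Computing bottom-up: fib(0)=0, fib(1)=1, fib(2)=1, fib(3)=2, fib(4)=3, fib(5)=5, fib(6)=8, fib(7)=13, fib(8)=21, fib(9)=34, fib(10)=55, fib(11)=89, fib(12)=144, fib(13)=233, fib(14)=377, fib(15)=610
= 610


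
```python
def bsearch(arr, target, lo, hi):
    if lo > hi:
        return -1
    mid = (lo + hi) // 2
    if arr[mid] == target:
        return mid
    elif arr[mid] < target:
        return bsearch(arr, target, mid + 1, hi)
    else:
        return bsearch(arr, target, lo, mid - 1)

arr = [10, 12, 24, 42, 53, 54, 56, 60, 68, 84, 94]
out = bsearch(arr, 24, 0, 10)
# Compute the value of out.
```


bsearch(arr, 24, 0, 10)
lo=0, hi=10, mid=5, arr[mid]=54
54 > 24, search left half
lo=0, hi=4, mid=2, arr[mid]=24
arr[2] == 24, found at index 2
= 2


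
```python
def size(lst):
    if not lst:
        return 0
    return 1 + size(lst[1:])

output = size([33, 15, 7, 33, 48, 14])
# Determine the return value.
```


size([33, 15, 7, 33, 48, 14])
= 1 + size([15, 7, 33, 48, 14])
= 1 + 1 + size([7, 33, 48, 14])
= 1 + 1 + 1 + size([33, 48, 14])
= 1 + 1 + 1 + 1 + size([48, 14])
= 1 + 1 + 1 + 1 + 1 + size([14])
= 1 + 1 + 1 + 1 + 1 + 1 + size([])
= 1 + 1 + 1 + 1 + 1 + 1 + 0
= 6


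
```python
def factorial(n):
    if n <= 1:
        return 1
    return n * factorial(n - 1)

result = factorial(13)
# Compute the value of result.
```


factorial(13)
= 13 * factorial(12)
= 13 * 12 * factorial(11)
= 13 * 12 * 11 * factorial(10)
= 13 * 12 * 11 * 10 * factorial(9)
= 13 * 12 * 11 * 10 * 9 * factorial(8)
= 13 * 12 * 11 * 10 * 9 * 8 * factorial(7)
= 13 * 12 * 11 * 10 * 9 * 8 * 7 * factorial(6)
= 13 * 12 * 11 * 10 * 9 * 8 * 7 * 6 * factorial(5)
= 13 * 12 * 11 * 10 * 9 * 8 * 7 * 6 * 5 * factorial(4)
= 13 * 12 * 11 * 10 * 9 * 8 * 7 * 6 * 5 * 4 * factorial(3)
= 13 * 12 * 11 * 10 * 9 * 8 * 7 * 6 * 5 * 4 * 3 * factorial(2)
= 13 * 12 * 11 * 10 * 9 * 8 * 7 * 6 * 5 * 4 * 3 * 2 * factorial(1)
= 13 * 12 * 11 * 10 * 9 * 8 * 7 * 6 * 5 * 4 * 3 * 2 * 1
= 6227020800


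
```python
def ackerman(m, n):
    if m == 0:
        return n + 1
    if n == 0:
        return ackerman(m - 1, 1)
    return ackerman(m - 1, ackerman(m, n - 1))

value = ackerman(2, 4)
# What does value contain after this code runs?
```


ackerman(2, 4)
= ackerman(1, ackerman(2, 3))
First compute ackerman(2, 3) = 9
= ackerman(1, 9)
= 11


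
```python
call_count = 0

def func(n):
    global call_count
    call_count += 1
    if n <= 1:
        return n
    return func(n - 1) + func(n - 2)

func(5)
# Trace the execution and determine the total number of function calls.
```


func(5) calls func(4) and func(3); each non-base call branches into two more.
Let C(k) = total number of calls made by func(k), including the call to func(k) itself.
Base cases: C(0) = 1, C(1) = 1
Recurrence: C(k) = 1 + C(k-1) + C(k-2)
  C(2) = 1 + C(1) + C(0) = 1 + 1 + 1 = 3
  C(3) = 1 + C(2) + C(1) = 1 + 3 + 1 = 5
  C(4) = 1 + C(3) + C(2) = 1 + 5 + 3 = 9
  C(5) = 1 + C(4) + C(3) = 1 + 9 + 5 = 15
Total calls = C(5) = 15


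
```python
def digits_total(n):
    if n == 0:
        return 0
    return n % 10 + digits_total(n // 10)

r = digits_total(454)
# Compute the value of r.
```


digits_total(454)
= 4 + digits_total(45)
= 4 + 5 + digits_total(4)
= 4 + 5 + 4 + digits_total(0)
= 4 + 5 + 4 + 0
= 13


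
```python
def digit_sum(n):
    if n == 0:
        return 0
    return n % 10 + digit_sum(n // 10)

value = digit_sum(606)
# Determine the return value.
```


digit_sum(606)
= 6 + digit_sum(60)
= 6 + 0 + digit_sum(6)
= 6 + 0 + 6 + digit_sum(0)
= 6 + 0 + 6 + 0
= 12


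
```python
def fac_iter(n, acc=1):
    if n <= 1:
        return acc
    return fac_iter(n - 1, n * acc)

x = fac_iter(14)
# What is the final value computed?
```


fac_iter(14, 1)
= fac_iter(13, 14 * 1) = fac_iter(13, 14)
= fac_iter(12, 13 * 14) = fac_iter(12, 182)
= fac_iter(11, 12 * 182) = fac_iter(11, 2184)
= fac_iter(10, 11 * 2184) = fac_iter(10, 24024)
= fac_iter(9, 10 * 24024) = fac_iter(9, 240240)
= fac_iter(8, 9 * 240240) = fac_iter(8, 2162160)
= fac_iter(7, 8 * 2162160) = fac_iter(7, 17297280)
= fac_iter(6, 7 * 17297280) = fac_iter(6, 121080960)
= fac_iter(5, 6 * 121080960) = fac_iter(5, 726485760)
= fac_iter(4, 5 * 726485760) = fac_iter(4, 3632428800)
= fac_iter(3, 4 * 3632428800) = fac_iter(3, 14529715200)
= fac_iter(2, 3 * 14529715200) = fac_iter(2, 43589145600)
= fac_iter(1, 2 * 43589145600) = fac_iter(1, 87178291200)
n <= 1, return acc = 87178291200


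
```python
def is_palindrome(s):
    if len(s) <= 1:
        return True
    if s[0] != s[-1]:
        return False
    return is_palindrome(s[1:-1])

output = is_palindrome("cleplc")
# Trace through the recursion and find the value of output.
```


is_palindrome("cleplc")
"cleplc": s[0]='c' == s[-1]='c' -> is_palindrome("lepl")
"lepl": s[0]='l' == s[-1]='l' -> is_palindrome("ep")
"ep": s[0]='e' != s[-1]='p' -> False
= False


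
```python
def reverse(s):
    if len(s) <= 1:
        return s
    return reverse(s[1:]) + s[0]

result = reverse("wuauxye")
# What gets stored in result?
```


reverse("wuauxye")
= reverse("uauxye") + "w"
= reverse("auxye") + "u" + "w"
= reverse("uxye") + "a" + "u" + "w"
= reverse("xye") + "u" + "a" + "u" + "w"
= reverse("ye") + "x" + "u" + "a" + "u" + "w"
= reverse("e") + "y" + "x" + "u" + "a" + "u" + "w"
= "e" + "y" + "x" + "u" + "a" + "u" + "w"
= "eyxuauw"


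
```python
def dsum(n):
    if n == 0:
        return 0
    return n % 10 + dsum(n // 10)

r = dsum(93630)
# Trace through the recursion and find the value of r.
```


dsum(93630)
= 0 + dsum(9363)
= 0 + 3 + dsum(936)
= 0 + 3 + 6 + dsum(93)
= 0 + 3 + 6 + 3 + dsum(9)
= 0 + 3 + 6 + 3 + 9 + dsum(0)
= 0 + 3 + 6 + 3 + 9 + 0
= 21


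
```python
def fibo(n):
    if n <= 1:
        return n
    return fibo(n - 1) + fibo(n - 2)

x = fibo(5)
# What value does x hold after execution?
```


fibo(5)
= fibo(4) + fibo(3)
= (fibo(3) + fibo(2)) + fibo(3)
Computing bottom-up: fibo(0)=0, fibo(1)=1, fibo(2)=1, fibo(3)=2, fibo(4)=3, fibo(5)=5
= 5


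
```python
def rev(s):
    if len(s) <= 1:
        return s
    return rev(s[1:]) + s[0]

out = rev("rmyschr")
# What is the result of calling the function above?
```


rev("rmyschr")
= rev("myschr") + "r"
= rev("yschr") + "m" + "r"
= rev("schr") + "y" + "m" + "r"
= rev("chr") + "s" + "y" + "m" + "r"
= rev("hr") + "c" + "s" + "y" + "m" + "r"
= rev("r") + "h" + "c" + "s" + "y" + "m" + "r"
= "r" + "h" + "c" + "s" + "y" + "m" + "r"
= "rhcsymr"


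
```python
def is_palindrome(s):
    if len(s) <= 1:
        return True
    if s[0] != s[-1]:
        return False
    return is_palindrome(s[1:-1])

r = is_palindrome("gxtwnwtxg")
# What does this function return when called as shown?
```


is_palindrome("gxtwnwtxg")
"gxtwnwtxg": s[0]='g' == s[-1]='g' -> is_palindrome("xtwnwtx")
"xtwnwtx": s[0]='x' == s[-1]='x' -> is_palindrome("twnwt")
"twnwt": s[0]='t' == s[-1]='t' -> is_palindrome("wnw")
"wnw": s[0]='w' == s[-1]='w' -> is_palindrome("n")
"n": len <= 1 -> True
= True


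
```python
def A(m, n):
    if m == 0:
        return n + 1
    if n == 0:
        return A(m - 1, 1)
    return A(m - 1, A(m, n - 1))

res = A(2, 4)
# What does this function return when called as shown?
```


A(2, 4)
= A(1, A(2, 3))
First compute A(2, 3) = 9
= A(1, 9)
= 11


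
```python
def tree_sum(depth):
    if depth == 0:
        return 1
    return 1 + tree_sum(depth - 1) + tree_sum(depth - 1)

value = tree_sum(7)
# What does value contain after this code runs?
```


tree_sum(7)
= 1 + tree_sum(6) + tree_sum(6)
= 1 + 2 * tree_sum(6)
tree_sum(k) = 2^(k+1) - 1
tree_sum(0) = 1
tree_sum(1) = 3
tree_sum(2) = 7
tree_sum(3) = 15
tree_sum(4) = 31
tree_sum(7) = 2^8 - 1 = 255


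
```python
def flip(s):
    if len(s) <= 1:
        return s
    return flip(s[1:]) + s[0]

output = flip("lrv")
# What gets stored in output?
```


flip("lrv")
= flip("rv") + "l"
= flip("v") + "r" + "l"
= "v" + "r" + "l"
= "vrl"


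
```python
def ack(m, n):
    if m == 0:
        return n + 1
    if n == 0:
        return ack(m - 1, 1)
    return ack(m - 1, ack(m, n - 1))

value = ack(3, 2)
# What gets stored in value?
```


ack(3, 2)
= ack(2, ack(3, 1))
First compute ack(3, 1) = 13
= ack(2, 13)
= 29


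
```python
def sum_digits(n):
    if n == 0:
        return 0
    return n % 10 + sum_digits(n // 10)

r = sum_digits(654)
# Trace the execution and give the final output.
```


sum_digits(654)
= 4 + sum_digits(65)
= 4 + 5 + sum_digits(6)
= 4 + 5 + 6 + sum_digits(0)
= 4 + 5 + 6 + 0
= 15


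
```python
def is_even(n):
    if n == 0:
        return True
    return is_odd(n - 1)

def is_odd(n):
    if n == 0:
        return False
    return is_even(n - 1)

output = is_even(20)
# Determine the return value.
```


is_even(20)
= is_odd(19)
= is_even(18)
= is_odd(17)
= is_even(16)
= is_odd(15)
= is_even(14)
= is_odd(13)
= is_even(12)
= is_odd(11)
= is_even(10)
= is_odd(9)
= is_even(8)
= is_odd(7)
= is_even(6)
= is_odd(5)
= is_even(4)
= is_odd(3)
= is_even(2)
= is_odd(1)
= is_even(0)
n == 0: return True
= True


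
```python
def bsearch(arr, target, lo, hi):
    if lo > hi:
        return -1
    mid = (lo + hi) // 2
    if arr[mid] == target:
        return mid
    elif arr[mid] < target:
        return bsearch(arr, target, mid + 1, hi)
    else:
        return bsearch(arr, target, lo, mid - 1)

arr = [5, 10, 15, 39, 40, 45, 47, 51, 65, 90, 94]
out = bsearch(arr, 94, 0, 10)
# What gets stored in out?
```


bsearch(arr, 94, 0, 10)
lo=0, hi=10, mid=5, arr[mid]=45
45 < 94, search right half
lo=6, hi=10, mid=8, arr[mid]=65
65 < 94, search right half
lo=9, hi=10, mid=9, arr[mid]=90
90 < 94, search right half
lo=10, hi=10, mid=10, arr[mid]=94
arr[10] == 94, found at index 10
= 10


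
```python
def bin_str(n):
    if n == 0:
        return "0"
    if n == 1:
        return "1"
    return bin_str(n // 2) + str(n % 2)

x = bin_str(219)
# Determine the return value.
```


bin_str(219)
= bin_str(109) + "1"
= bin_str(54) + "1" + "1"
= bin_str(27) + "0" + "1" + "1"
= bin_str(13) + "1" + "0" + "1" + "1"
= bin_str(6) + "1" + "1" + "0" + "1" + "1"
= bin_str(3) + "0" + "1" + "1" + "0" + "1" + "1"
= bin_str(1) + "1" + "0" + "1" + "1" + "0" + "1" + "1"
= "1" + "1" + "0" + "1" + "1" + "0" + "1" + "1"
= "11011011"


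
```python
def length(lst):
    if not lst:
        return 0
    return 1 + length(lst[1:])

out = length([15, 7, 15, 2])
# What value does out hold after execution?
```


length([15, 7, 15, 2])
= 1 + length([7, 15, 2])
= 1 + 1 + length([15, 2])
= 1 + 1 + 1 + length([2])
= 1 + 1 + 1 + 1 + length([])
= 1 + 1 + 1 + 1 + 0
= 4


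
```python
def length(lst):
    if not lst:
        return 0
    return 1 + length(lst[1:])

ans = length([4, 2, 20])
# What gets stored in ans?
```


length([4, 2, 20])
= 1 + length([2, 20])
= 1 + 1 + length([20])
= 1 + 1 + 1 + length([])
= 1 + 1 + 1 + 0
= 3


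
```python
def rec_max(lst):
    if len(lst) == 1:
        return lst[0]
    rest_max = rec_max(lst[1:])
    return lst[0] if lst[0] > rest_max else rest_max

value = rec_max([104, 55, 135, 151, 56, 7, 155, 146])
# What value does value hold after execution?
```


rec_max([104, 55, 135, 151, 56, 7, 155, 146])
= compare 104 with rec_max([55, 135, 151, 56, 7, 155, 146])
= compare 55 with rec_max([135, 151, 56, 7, 155, 146])
= compare 135 with rec_max([151, 56, 7, 155, 146])
= compare 151 with rec_max([56, 7, 155, 146])
= compare 56 with rec_max([7, 155, 146])
= compare 7 with rec_max([155, 146])
= compare 155 with rec_max([146])
Base: rec_max([146]) = 146
compare 155 with 146: max = 155
compare 7 with 155: max = 155
compare 56 with 155: max = 155
compare 151 with 155: max = 155
compare 135 with 155: max = 155
compare 55 with 155: max = 155
compare 104 with 155: max = 155
= 155


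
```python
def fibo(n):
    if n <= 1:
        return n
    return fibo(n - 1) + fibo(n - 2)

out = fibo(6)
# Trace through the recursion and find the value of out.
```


fibo(6)
= fibo(5) + fibo(4)
= (fibo(4) + fibo(3)) + fibo(4)
Computing bottom-up: fibo(0)=0, fibo(1)=1, fibo(2)=1, fibo(3)=2, fibo(4)=3, fibo(5)=5, fibo(6)=8
= 8


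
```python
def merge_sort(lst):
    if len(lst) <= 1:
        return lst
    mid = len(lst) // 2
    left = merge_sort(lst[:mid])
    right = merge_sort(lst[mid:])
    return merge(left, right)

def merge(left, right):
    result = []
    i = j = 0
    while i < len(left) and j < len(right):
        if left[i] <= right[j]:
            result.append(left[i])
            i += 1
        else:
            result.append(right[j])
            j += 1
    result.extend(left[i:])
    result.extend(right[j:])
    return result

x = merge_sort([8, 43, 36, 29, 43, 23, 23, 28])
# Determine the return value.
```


merge_sort([8, 43, 36, 29, 43, 23, 23, 28])
Split into [8, 43, 36, 29] and [43, 23, 23, 28]
Left sorted: [8, 29, 36, 43]
Right sorted: [23, 23, 28, 43]
Merge [8, 29, 36, 43] and [23, 23, 28, 43]
= [8, 23, 23, 28, 29, 36, 43, 43]


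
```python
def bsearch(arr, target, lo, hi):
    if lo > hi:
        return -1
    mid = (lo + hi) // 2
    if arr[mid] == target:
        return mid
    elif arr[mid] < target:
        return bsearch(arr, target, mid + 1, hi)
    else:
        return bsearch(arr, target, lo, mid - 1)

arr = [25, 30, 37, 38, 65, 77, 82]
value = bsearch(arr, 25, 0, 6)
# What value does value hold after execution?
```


bsearch(arr, 25, 0, 6)
lo=0, hi=6, mid=3, arr[mid]=38
38 > 25, search left half
lo=0, hi=2, mid=1, arr[mid]=30
30 > 25, search left half
lo=0, hi=0, mid=0, arr[mid]=25
arr[0] == 25, found at index 0
= 0


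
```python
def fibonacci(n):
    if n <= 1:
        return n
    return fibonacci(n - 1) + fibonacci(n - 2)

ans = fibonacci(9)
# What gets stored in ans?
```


fibonacci(9)
= fibonacci(8) + fibonacci(7)
= (fibonacci(7) + fibonacci(6)) + fibonacci(7)
Computing bottom-up: fibonacci(0)=0, fibonacci(1)=1, fibonacci(2)=1, fibonacci(3)=2, fibonacci(4)=3, fibonacci(5)=5, fibonacci(6)=8, fibonacci(7)=13, fibonacci(8)=21, fibonacci(9)=34
= 34


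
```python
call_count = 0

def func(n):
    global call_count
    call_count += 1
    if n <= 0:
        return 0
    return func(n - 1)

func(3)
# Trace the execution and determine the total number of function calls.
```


func(3) calls func(2) calls ... calls func(0)
Total calls: 3 + 1 (for base case) = 4


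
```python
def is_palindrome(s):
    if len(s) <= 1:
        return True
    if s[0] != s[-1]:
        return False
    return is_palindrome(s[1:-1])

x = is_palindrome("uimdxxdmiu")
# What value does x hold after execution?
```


is_palindrome("uimdxxdmiu")
"uimdxxdmiu": s[0]='u' == s[-1]='u' -> is_palindrome("imdxxdmi")
"imdxxdmi": s[0]='i' == s[-1]='i' -> is_palindrome("mdxxdm")
"mdxxdm": s[0]='m' == s[-1]='m' -> is_palindrome("dxxd")
"dxxd": s[0]='d' == s[-1]='d' -> is_palindrome("xx")
"xx": s[0]='x' == s[-1]='x' -> is_palindrome("")
"": len <= 1 -> True
= True


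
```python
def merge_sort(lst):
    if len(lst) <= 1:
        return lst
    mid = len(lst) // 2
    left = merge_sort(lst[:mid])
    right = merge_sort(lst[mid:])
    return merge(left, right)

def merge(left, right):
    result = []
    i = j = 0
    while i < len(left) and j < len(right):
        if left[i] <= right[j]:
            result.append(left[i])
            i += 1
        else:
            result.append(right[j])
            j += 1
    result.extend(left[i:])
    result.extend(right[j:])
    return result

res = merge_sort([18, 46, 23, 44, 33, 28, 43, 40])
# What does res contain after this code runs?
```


merge_sort([18, 46, 23, 44, 33, 28, 43, 40])
Split into [18, 46, 23, 44] and [33, 28, 43, 40]
Left sorted: [18, 23, 44, 46]
Right sorted: [28, 33, 40, 43]
Merge [18, 23, 44, 46] and [28, 33, 40, 43]
= [18, 23, 28, 33, 40, 43, 44, 46]


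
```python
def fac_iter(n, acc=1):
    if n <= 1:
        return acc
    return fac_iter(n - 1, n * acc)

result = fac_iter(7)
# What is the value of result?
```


fac_iter(7, 1)
= fac_iter(6, 7 * 1) = fac_iter(6, 7)
= fac_iter(5, 6 * 7) = fac_iter(5, 42)
= fac_iter(4, 5 * 42) = fac_iter(4, 210)
= fac_iter(3, 4 * 210) = fac_iter(3, 840)
= fac_iter(2, 3 * 840) = fac_iter(2, 2520)
= fac_iter(1, 2 * 2520) = fac_iter(1, 5040)
n <= 1, return acc = 5040


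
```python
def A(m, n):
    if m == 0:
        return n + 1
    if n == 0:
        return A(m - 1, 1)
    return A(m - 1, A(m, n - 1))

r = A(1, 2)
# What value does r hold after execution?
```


A(1, 2)
= A(0, A(1, 1))
First compute A(1, 1) = 3
= A(0, 3)
= 4


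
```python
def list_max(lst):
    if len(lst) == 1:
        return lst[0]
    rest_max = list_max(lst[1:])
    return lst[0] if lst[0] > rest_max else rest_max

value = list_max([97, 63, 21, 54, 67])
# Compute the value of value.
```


list_max([97, 63, 21, 54, 67])
= compare 97 with list_max([63, 21, 54, 67])
= compare 63 with list_max([21, 54, 67])
= compare 21 with list_max([54, 67])
= compare 54 with list_max([67])
Base: list_max([67]) = 67
compare 54 with 67: max = 67
compare 21 with 67: max = 67
compare 63 with 67: max = 67
compare 97 with 67: max = 97
= 97


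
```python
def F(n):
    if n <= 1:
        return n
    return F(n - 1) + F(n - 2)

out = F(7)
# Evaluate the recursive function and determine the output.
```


F(7)
= F(6) + F(5)
= (F(5) + F(4)) + F(5)
Computing bottom-up: F(0)=0, F(1)=1, F(2)=1, F(3)=2, F(4)=3, F(5)=5, F(6)=8, F(7)=13
= 13


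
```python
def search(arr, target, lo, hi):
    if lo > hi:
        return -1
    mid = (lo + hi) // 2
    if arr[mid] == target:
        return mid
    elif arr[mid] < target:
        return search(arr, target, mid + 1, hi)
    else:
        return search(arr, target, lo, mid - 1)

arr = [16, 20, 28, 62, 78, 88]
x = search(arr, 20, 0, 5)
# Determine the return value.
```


search(arr, 20, 0, 5)
lo=0, hi=5, mid=2, arr[mid]=28
28 > 20, search left half
lo=0, hi=1, mid=0, arr[mid]=16
16 < 20, search right half
lo=1, hi=1, mid=1, arr[mid]=20
arr[1] == 20, found at index 1
= 1


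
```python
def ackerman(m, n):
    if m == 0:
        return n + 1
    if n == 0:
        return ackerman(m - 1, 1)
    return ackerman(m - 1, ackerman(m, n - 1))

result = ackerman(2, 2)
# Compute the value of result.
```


ackerman(2, 2)
= ackerman(1, ackerman(2, 1))
First compute ackerman(2, 1) = 5
= ackerman(1, 5)
= 7


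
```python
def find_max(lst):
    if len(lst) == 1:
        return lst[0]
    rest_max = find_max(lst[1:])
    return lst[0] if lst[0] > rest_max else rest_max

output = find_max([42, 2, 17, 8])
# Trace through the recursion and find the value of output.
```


find_max([42, 2, 17, 8])
= compare 42 with find_max([2, 17, 8])
= compare 2 with find_max([17, 8])
= compare 17 with find_max([8])
Base: find_max([8]) = 8
compare 17 with 8: max = 17
compare 2 with 17: max = 17
compare 42 with 17: max = 42
= 42


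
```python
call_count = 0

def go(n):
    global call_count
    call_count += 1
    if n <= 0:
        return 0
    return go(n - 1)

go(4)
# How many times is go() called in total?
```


go(4) calls go(3) calls ... calls go(0)
Total calls: 4 + 1 (for base case) = 5


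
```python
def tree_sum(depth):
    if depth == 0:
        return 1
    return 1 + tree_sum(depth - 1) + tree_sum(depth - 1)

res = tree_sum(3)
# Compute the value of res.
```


tree_sum(3)
= 1 + tree_sum(2) + tree_sum(2)
= 1 + 2 * tree_sum(2)
tree_sum(k) = 2^(k+1) - 1
tree_sum(0) = 1
tree_sum(1) = 3
tree_sum(2) = 7
tree_sum(3) = 15
tree_sum(3) = 2^4 - 1 = 15


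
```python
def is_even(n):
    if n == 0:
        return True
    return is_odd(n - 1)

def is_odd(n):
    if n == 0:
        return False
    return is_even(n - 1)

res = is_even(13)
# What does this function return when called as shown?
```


is_even(13)
= is_odd(12)
= is_even(11)
= is_odd(10)
= is_even(9)
= is_odd(8)
= is_even(7)
= is_odd(6)
= is_even(5)
= is_odd(4)
= is_even(3)
= is_odd(2)
= is_even(1)
= is_odd(0)
n == 0: return False
= False


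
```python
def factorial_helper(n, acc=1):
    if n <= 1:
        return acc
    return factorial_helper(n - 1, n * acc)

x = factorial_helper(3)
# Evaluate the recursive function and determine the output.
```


factorial_helper(3, 1)
= factorial_helper(2, 3 * 1) = factorial_helper(2, 3)
= factorial_helper(1, 2 * 3) = factorial_helper(1, 6)
n <= 1, return acc = 6


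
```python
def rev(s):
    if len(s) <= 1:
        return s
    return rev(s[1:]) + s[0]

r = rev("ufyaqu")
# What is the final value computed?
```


rev("ufyaqu")
= rev("fyaqu") + "u"
= rev("yaqu") + "f" + "u"
= rev("aqu") + "y" + "f" + "u"
= rev("qu") + "a" + "y" + "f" + "u"
= rev("u") + "q" + "a" + "y" + "f" + "u"
= "u" + "q" + "a" + "y" + "f" + "u"
= "uqayfu"


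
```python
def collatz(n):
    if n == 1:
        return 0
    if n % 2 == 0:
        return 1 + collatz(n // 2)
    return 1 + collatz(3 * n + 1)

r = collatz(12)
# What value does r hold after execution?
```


collatz(12)
12 is even -> collatz(6)
6 is even -> collatz(3)
3 is odd -> 3*3+1 = 10 -> collatz(10)
10 is even -> collatz(5)
5 is odd -> 3*5+1 = 16 -> collatz(16)
16 is even -> collatz(8)
8 is even -> collatz(4)
4 is even -> collatz(2)
2 is even -> collatz(1)
Reached 1 after 9 steps
= 9


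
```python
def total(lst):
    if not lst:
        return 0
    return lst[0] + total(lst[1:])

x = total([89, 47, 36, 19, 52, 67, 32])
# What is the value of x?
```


total([89, 47, 36, 19, 52, 67, 32])
= 89 + total([47, 36, 19, 52, 67, 32])
= 89 + 47 + total([36, 19, 52, 67, 32])
= 89 + 47 + 36 + total([19, 52, 67, 32])
= 89 + 47 + 36 + 19 + total([52, 67, 32])
= 89 + 47 + 36 + 19 + 52 + total([67, 32])
= 89 + 47 + 36 + 19 + 52 + 67 + total([32])
= 89 + 47 + 36 + 19 + 52 + 67 + 32 + total([])
= 89 + 47 + 36 + 19 + 52 + 67 + 32 + 0
= 342


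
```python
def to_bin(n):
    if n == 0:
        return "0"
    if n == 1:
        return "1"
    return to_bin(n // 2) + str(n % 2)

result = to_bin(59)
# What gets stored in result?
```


to_bin(59)
= to_bin(29) + "1"
= to_bin(14) + "1" + "1"
= to_bin(7) + "0" + "1" + "1"
= to_bin(3) + "1" + "0" + "1" + "1"
= to_bin(1) + "1" + "1" + "0" + "1" + "1"
= "1" + "1" + "1" + "0" + "1" + "1"
= "111011"


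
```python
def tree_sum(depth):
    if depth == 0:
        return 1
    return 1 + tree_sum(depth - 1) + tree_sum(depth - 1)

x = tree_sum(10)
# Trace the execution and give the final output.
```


tree_sum(10)
= 1 + tree_sum(9) + tree_sum(9)
= 1 + 2 * tree_sum(9)
tree_sum(k) = 2^(k+1) - 1
tree_sum(0) = 1
tree_sum(1) = 3
tree_sum(2) = 7
tree_sum(3) = 15
tree_sum(4) = 31
tree_sum(10) = 2^11 - 1 = 2047


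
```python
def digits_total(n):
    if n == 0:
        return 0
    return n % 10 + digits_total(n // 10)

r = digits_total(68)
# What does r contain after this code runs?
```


digits_total(68)
= 8 + digits_total(6)
= 8 + 6 + digits_total(0)
= 8 + 6 + 0
= 14


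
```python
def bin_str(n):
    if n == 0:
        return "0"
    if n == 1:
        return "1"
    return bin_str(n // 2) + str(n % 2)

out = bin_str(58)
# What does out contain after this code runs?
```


bin_str(58)
= bin_str(29) + "0"
= bin_str(14) + "1" + "0"
= bin_str(7) + "0" + "1" + "0"
= bin_str(3) + "1" + "0" + "1" + "0"
= bin_str(1) + "1" + "1" + "0" + "1" + "0"
= "1" + "1" + "1" + "0" + "1" + "0"
= "111010"


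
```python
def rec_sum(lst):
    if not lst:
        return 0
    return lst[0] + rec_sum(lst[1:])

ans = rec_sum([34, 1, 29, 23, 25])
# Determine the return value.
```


rec_sum([34, 1, 29, 23, 25])
= 34 + rec_sum([1, 29, 23, 25])
= 34 + 1 + rec_sum([29, 23, 25])
= 34 + 1 + 29 + rec_sum([23, 25])
= 34 + 1 + 29 + 23 + rec_sum([25])
= 34 + 1 + 29 + 23 + 25 + rec_sum([])
= 34 + 1 + 29 + 23 + 25 + 0
= 112


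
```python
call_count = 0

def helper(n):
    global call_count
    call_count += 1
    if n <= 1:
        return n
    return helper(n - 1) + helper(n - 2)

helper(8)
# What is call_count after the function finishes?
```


helper(8) calls helper(7) and helper(6); each non-base call branches into two more.
Let C(k) = total number of calls made by helper(k), including the call to helper(k) itself.
Base cases: C(0) = 1, C(1) = 1
Recurrence: C(k) = 1 + C(k-1) + C(k-2)
  C(2) = 1 + C(1) + C(0) = 1 + 1 + 1 = 3
  C(3) = 1 + C(2) + C(1) = 1 + 3 + 1 = 5
  C(4) = 1 + C(3) + C(2) = 1 + 5 + 3 = 9
  C(5) = 1 + C(4) + C(3) = 1 + 9 + 5 = 15
  C(6) = 1 + C(5) + C(4) = 1 + 15 + 9 = 25
  C(7) = 1 + C(6) + C(5) = 1 + 25 + 15 = 41
  C(8) = 1 + C(7) + C(6) = 1 + 41 + 25 = 67
Total calls = C(8) = 67


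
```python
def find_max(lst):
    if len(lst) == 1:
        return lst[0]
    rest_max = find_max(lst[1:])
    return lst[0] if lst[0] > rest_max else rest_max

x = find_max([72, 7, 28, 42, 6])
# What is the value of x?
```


find_max([72, 7, 28, 42, 6])
= compare 72 with find_max([7, 28, 42, 6])
= compare 7 with find_max([28, 42, 6])
= compare 28 with find_max([42, 6])
= compare 42 with find_max([6])
Base: find_max([6]) = 6
compare 42 with 6: max = 42
compare 28 with 42: max = 42
compare 7 with 42: max = 42
compare 72 with 42: max = 72
= 72


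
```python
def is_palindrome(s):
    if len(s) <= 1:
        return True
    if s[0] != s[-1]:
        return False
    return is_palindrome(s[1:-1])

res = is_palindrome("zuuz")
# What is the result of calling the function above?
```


is_palindrome("zuuz")
"zuuz": s[0]='z' == s[-1]='z' -> is_palindrome("uu")
"uu": s[0]='u' == s[-1]='u' -> is_palindrome("")
"": len <= 1 -> True
= True


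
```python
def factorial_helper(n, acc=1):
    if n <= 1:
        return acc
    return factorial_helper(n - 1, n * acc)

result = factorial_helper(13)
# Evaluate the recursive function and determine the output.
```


factorial_helper(13, 1)
= factorial_helper(12, 13 * 1) = factorial_helper(12, 13)
= factorial_helper(11, 12 * 13) = factorial_helper(11, 156)
= factorial_helper(10, 11 * 156) = factorial_helper(10, 1716)
= factorial_helper(9, 10 * 1716) = factorial_helper(9, 17160)
= factorial_helper(8, 9 * 17160) = factorial_helper(8, 154440)
= factorial_helper(7, 8 * 154440) = factorial_helper(7, 1235520)
= factorial_helper(6, 7 * 1235520) = factorial_helper(6, 8648640)
= factorial_helper(5, 6 * 8648640) = factorial_helper(5, 51891840)
= factorial_helper(4, 5 * 51891840) = factorial_helper(4, 259459200)
= factorial_helper(3, 4 * 259459200) = factorial_helper(3, 1037836800)
= factorial_helper(2, 3 * 1037836800) = factorial_helper(2, 3113510400)
= factorial_helper(1, 2 * 3113510400) = factorial_helper(1, 6227020800)
n <= 1, return acc = 6227020800


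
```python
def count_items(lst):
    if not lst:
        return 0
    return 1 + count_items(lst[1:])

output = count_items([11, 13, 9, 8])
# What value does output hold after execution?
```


count_items([11, 13, 9, 8])
= 1 + count_items([13, 9, 8])
= 1 + 1 + count_items([9, 8])
= 1 + 1 + 1 + count_items([8])
= 1 + 1 + 1 + 1 + count_items([])
= 1 + 1 + 1 + 1 + 0
= 4


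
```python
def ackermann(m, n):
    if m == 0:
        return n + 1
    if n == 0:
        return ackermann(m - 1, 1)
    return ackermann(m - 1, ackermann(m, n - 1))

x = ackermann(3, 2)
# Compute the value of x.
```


ackermann(3, 2)
= ackermann(2, ackermann(3, 1))
First compute ackermann(3, 1) = 13
= ackermann(2, 13)
= 29


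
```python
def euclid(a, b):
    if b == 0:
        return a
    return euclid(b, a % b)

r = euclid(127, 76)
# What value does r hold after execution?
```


euclid(127, 76)
= euclid(76, 127 % 76) = euclid(76, 51)
= euclid(51, 76 % 51) = euclid(51, 25)
= euclid(25, 51 % 25) = euclid(25, 1)
= euclid(1, 25 % 1) = euclid(1, 0)
b == 0, return a = 1


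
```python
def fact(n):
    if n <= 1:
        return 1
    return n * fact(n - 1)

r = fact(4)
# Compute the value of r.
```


fact(4)
= 4 * fact(3)
= 4 * 3 * fact(2)
= 4 * 3 * 2 * fact(1)
= 4 * 3 * 2 * 1
= 24


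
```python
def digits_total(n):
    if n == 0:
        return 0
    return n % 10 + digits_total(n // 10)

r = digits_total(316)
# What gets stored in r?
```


digits_total(316)
= 6 + digits_total(31)
= 6 + 1 + digits_total(3)
= 6 + 1 + 3 + digits_total(0)
= 6 + 1 + 3 + 0
= 10


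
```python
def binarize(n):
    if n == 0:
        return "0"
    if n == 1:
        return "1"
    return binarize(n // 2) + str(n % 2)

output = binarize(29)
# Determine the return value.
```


binarize(29)
= binarize(14) + "1"
= binarize(7) + "0" + "1"
= binarize(3) + "1" + "0" + "1"
= binarize(1) + "1" + "1" + "0" + "1"
= "1" + "1" + "1" + "0" + "1"
= "11101"


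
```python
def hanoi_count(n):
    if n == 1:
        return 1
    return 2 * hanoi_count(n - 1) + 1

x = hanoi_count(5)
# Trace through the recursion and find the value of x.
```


hanoi_count(5)
= 2 * hanoi_count(4) + 1
= 2 * (2 * hanoi_count(3) + 1) + 1
= 2 * (2 * (2 * hanoi_count(2) + 1) + 1) + 1
= 2 * (2 * (2 * (2 * hanoi_count(1) + 1) + 1) + 1) + 1
Now compute bottom-up:
hanoi_count(1) = 1
hanoi_count(2) = 2 * 1 + 1 = 3
hanoi_count(3) = 2 * 3 + 1 = 7
hanoi_count(4) = 2 * 7 + 1 = 15
hanoi_count(5) = 2 * 15 + 1 = 31
= 31


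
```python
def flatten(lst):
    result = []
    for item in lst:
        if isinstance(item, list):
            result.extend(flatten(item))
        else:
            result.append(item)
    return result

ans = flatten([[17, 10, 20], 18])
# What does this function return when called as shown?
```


flatten([[17, 10, 20], 18])
Processing each element:
  [17, 10, 20] is a list -> flatten recursively -> [17, 10, 20]
  18 is not a list -> append 18
= [17, 10, 20, 18]
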